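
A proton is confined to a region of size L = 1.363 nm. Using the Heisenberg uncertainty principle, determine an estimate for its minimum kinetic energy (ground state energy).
2.792 μeV

Using the uncertainty principle to estimate ground state energy:

1. The position uncertainty is approximately the confinement size:
   Δx ≈ L = 1.363e-09 m

2. From ΔxΔp ≥ ℏ/2, the minimum momentum uncertainty is:
   Δp ≈ ℏ/(2L) = 3.869e-26 kg·m/s

3. The kinetic energy is approximately:
   KE ≈ (Δp)²/(2m) = (3.869e-26)²/(2 × 1.673e-27 kg)
   KE ≈ 4.474e-25 J = 2.792 μeV

This is an order-of-magnitude estimate of the ground state energy.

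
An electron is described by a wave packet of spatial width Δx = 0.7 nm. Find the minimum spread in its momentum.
7.533 × 10^-26 kg·m/s

For a wave packet, the spatial width Δx and momentum spread Δp are related by the uncertainty principle:
ΔxΔp ≥ ℏ/2

The minimum momentum spread is:
Δp_min = ℏ/(2Δx)
Δp_min = (1.055e-34 J·s) / (2 × 7.000e-10 m)
Δp_min = 7.533e-26 kg·m/s

A wave packet cannot have both a well-defined position and well-defined momentum.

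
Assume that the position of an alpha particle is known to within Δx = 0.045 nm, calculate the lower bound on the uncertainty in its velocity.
176.344 m/s

Using the Heisenberg uncertainty principle and Δp = mΔv:
ΔxΔp ≥ ℏ/2
Δx(mΔv) ≥ ℏ/2

The minimum uncertainty in velocity is:
Δv_min = ℏ/(2mΔx)
Δv_min = (1.055e-34 J·s) / (2 × 6.645e-27 kg × 4.500e-11 m)
Δv_min = 1.763e+02 m/s = 176.344 m/s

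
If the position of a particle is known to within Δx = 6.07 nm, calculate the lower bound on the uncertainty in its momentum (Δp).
8.687 × 10^-27 kg·m/s

Using the Heisenberg uncertainty principle:
ΔxΔp ≥ ℏ/2

The minimum uncertainty in momentum is:
Δp_min = ℏ/(2Δx)
Δp_min = (1.055e-34 J·s) / (2 × 6.070e-09 m)
Δp_min = 8.687e-27 kg·m/s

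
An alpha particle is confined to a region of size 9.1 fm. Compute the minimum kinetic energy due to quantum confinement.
15.769 keV

Using the uncertainty principle:

1. Position uncertainty: Δx ≈ 9.100e-15 m
2. Minimum momentum uncertainty: Δp = ℏ/(2Δx) = 5.794e-21 kg·m/s
3. Minimum kinetic energy:
   KE = (Δp)²/(2m) = (5.794e-21)²/(2 × 6.645e-27 kg)
   KE = 2.526e-15 J = 15.769 keV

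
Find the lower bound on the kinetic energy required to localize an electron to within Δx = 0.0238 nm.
16.815 eV

Localizing a particle requires giving it sufficient momentum uncertainty:

1. From uncertainty principle: Δp ≥ ℏ/(2Δx)
   Δp_min = (1.055e-34 J·s) / (2 × 2.380e-11 m)
   Δp_min = 2.215e-24 kg·m/s

2. This momentum uncertainty corresponds to kinetic energy:
   KE ≈ (Δp)²/(2m) = (2.215e-24)²/(2 × 9.109e-31 kg)
   KE = 2.694e-18 J = 16.815 eV

Tighter localization requires more energy.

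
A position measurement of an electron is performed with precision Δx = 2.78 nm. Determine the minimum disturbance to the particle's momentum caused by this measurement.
1.897 × 10^-26 kg·m/s

The uncertainty principle implies that measuring position disturbs momentum:
ΔxΔp ≥ ℏ/2

When we measure position with precision Δx, we necessarily introduce a momentum uncertainty:
Δp ≥ ℏ/(2Δx)
Δp_min = (1.055e-34 J·s) / (2 × 2.780e-09 m)
Δp_min = 1.897e-26 kg·m/s

The more precisely we measure position, the greater the momentum disturbance.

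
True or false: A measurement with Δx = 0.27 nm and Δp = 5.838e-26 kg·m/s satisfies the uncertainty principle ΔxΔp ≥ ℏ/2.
No, it violates the uncertainty principle (impossible measurement).

Calculate the product ΔxΔp:
ΔxΔp = (2.700e-10 m) × (5.838e-26 kg·m/s)
ΔxΔp = 1.576e-35 J·s

Compare to the minimum allowed value ℏ/2:
ℏ/2 = 5.273e-35 J·s

Since ΔxΔp = 1.576e-35 J·s < 5.273e-35 J·s = ℏ/2,
the measurement violates the uncertainty principle.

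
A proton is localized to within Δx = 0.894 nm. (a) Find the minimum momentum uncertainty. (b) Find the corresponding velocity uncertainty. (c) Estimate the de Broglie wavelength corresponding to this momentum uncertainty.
(a) Δp_min = 5.898 × 10^-26 kg·m/s
(b) Δv_min = 35.262 m/s
(c) λ_dB = 11.234 nm

Step-by-step:

(a) From the uncertainty principle:
Δp_min = ℏ/(2Δx) = (1.055e-34 J·s)/(2 × 8.940e-10 m) = 5.898e-26 kg·m/s

(b) The velocity uncertainty:
Δv = Δp/m = (5.898e-26 kg·m/s)/(1.673e-27 kg) = 3.526e+01 m/s = 35.262 m/s

(c) The de Broglie wavelength for this momentum:
λ = h/p = (6.626e-34 J·s)/(5.898e-26 kg·m/s) = 1.123e-08 m = 11.234 nm

Note: The de Broglie wavelength is comparable to the localization size, as expected from wave-particle duality.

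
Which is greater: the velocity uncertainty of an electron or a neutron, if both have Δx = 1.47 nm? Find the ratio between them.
The electron has the larger minimum velocity uncertainty, by a ratio of 1838.7.

For both particles, Δp_min = ℏ/(2Δx) = 3.587e-26 kg·m/s (same for both).

The velocity uncertainty is Δv = Δp/m:
- electron: Δv = 3.587e-26 / 9.109e-31 = 3.938e+04 m/s = 39.377 km/s
- neutron: Δv = 3.587e-26 / 1.675e-27 = 2.142e+01 m/s = 21.416 m/s

Ratio: 3.938e+04 / 2.142e+01 = 1838.7

The lighter particle has larger velocity uncertainty because Δv ∝ 1/m.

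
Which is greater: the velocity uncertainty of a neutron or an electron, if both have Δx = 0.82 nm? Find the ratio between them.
The electron has the larger minimum velocity uncertainty, by a ratio of 1838.7.

For both particles, Δp_min = ℏ/(2Δx) = 6.430e-26 kg·m/s (same for both).

The velocity uncertainty is Δv = Δp/m:
- neutron: Δv = 6.430e-26 / 1.675e-27 = 3.839e+01 m/s = 38.392 m/s
- electron: Δv = 6.430e-26 / 9.109e-31 = 7.059e+04 m/s = 70.590 km/s

Ratio: 7.059e+04 / 3.839e+01 = 1838.7

The lighter particle has larger velocity uncertainty because Δv ∝ 1/m.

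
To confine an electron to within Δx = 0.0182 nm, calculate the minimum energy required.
28.755 eV

Localizing a particle requires giving it sufficient momentum uncertainty:

1. From uncertainty principle: Δp ≥ ℏ/(2Δx)
   Δp_min = (1.055e-34 J·s) / (2 × 1.820e-11 m)
   Δp_min = 2.897e-24 kg·m/s

2. This momentum uncertainty corresponds to kinetic energy:
   KE ≈ (Δp)²/(2m) = (2.897e-24)²/(2 × 9.109e-31 kg)
   KE = 4.607e-18 J = 28.755 eV

Tighter localization requires more energy.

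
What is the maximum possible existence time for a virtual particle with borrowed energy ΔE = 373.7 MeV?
8.807 × 10^-25 s

Using the energy-time uncertainty principle:
ΔEΔt ≥ ℏ/2

For a virtual particle borrowing energy ΔE, the maximum lifetime is:
Δt_max = ℏ/(2ΔE)

Converting energy:
ΔE = 373.7 MeV = 5.987e-11 J

Δt_max = (1.055e-34 J·s) / (2 × 5.987e-11 J)
Δt_max = 8.807e-25 s = 8.807 × 10^-25 s

Virtual particles with higher borrowed energy exist for shorter times.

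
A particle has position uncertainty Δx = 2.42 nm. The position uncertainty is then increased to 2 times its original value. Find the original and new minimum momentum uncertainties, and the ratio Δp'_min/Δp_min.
Original Δp_min = 2.179 × 10^-26 kg·m/s; new Δp'_min = 1.089 × 10^-26 kg·m/s; ratio Δp'_min/Δp_min = 1/2.

From the uncertainty principle ΔxΔp ≥ ℏ/2, the minimum momentum uncertainty is Δp_min = ℏ/(2Δx).

Original (Δx = 2.42 nm = 2.420e-09 m):
Δp_min = (1.055e-34 J·s)/(2 × 2.420e-09 m) = 2.179e-26 kg·m/s

When Δx → 2Δx:
Δp'_min = ℏ/(2 × 2Δx) = (1/2) × ℏ/(2Δx) = (1/2) × Δp_min
Δp'_min = 1/2 × 2.179e-26 kg·m/s = 1.089e-26 kg·m/s

Since Δp_min ∝ 1/Δx, when Δx is increased to 2 times its original value, Δp_min decreases to 1/2 of its original value.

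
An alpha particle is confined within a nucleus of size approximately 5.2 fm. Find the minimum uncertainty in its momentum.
1.014 × 10^-20 kg·m/s

Using the Heisenberg uncertainty principle:
ΔxΔp ≥ ℏ/2

With Δx ≈ L = 5.200e-15 m (the confinement size):
Δp_min = ℏ/(2Δx)
Δp_min = (1.055e-34 J·s) / (2 × 5.200e-15 m)
Δp_min = 1.014e-20 kg·m/s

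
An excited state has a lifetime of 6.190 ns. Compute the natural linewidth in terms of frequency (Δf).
12.856 MHz

Using the energy-time uncertainty principle and E = hf:
ΔEΔt ≥ ℏ/2
hΔf·Δt ≥ ℏ/2

The minimum frequency uncertainty is:
Δf = ℏ/(2hτ) = 1/(4πτ)
Δf = 1/(4π × 6.190e-09 s)
Δf = 1.286e+07 Hz = 12.856 MHz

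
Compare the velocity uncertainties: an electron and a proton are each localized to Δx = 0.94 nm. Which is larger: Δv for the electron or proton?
The electron has the larger minimum velocity uncertainty, by a ratio of 1836.2.

For both particles, Δp_min = ℏ/(2Δx) = 5.609e-26 kg·m/s (same for both).

The velocity uncertainty is Δv = Δp/m:
- electron: Δv = 5.609e-26 / 9.109e-31 = 6.158e+04 m/s = 61.579 km/s
- proton: Δv = 5.609e-26 / 1.673e-27 = 3.354e+01 m/s = 33.537 m/s

Ratio: 6.158e+04 / 3.354e+01 = 1836.2

The lighter particle has larger velocity uncertainty because Δv ∝ 1/m.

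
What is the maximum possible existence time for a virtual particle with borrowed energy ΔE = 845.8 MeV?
3.891 × 10^-25 s

Using the energy-time uncertainty principle:
ΔEΔt ≥ ℏ/2

For a virtual particle borrowing energy ΔE, the maximum lifetime is:
Δt_max = ℏ/(2ΔE)

Converting energy:
ΔE = 845.8 MeV = 1.355e-10 J

Δt_max = (1.055e-34 J·s) / (2 × 1.355e-10 J)
Δt_max = 3.891e-25 s = 3.891 × 10^-25 s

Virtual particles with higher borrowed energy exist for shorter times.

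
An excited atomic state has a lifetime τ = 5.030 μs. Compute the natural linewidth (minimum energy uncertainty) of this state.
65.429 peV

Using the energy-time uncertainty principle:
ΔEΔt ≥ ℏ/2

The lifetime τ represents the time uncertainty Δt.
The natural linewidth (minimum energy uncertainty) is:

ΔE = ℏ/(2τ)
ΔE = (1.055e-34 J·s) / (2 × 5.030e-06 s)
ΔE = 1.048e-29 J = 65.429 peV

This natural linewidth limits the precision of spectroscopic measurements.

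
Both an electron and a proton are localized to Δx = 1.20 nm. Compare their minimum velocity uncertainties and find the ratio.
The electron has the larger minimum velocity uncertainty, by a ratio of 1836.2.

For both particles, Δp_min = ℏ/(2Δx) = 4.394e-26 kg·m/s (same for both).

The velocity uncertainty is Δv = Δp/m:
- electron: Δv = 4.394e-26 / 9.109e-31 = 4.824e+04 m/s = 48.237 km/s
- proton: Δv = 4.394e-26 / 1.673e-27 = 2.627e+01 m/s = 26.270 m/s

Ratio: 4.824e+04 / 2.627e+01 = 1836.2

The lighter particle has larger velocity uncertainty because Δv ∝ 1/m.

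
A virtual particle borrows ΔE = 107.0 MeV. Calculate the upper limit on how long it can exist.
3.076 ys

Using the energy-time uncertainty principle:
ΔEΔt ≥ ℏ/2

For a virtual particle borrowing energy ΔE, the maximum lifetime is:
Δt_max = ℏ/(2ΔE)

Converting energy:
ΔE = 107.0 MeV = 1.714e-11 J

Δt_max = (1.055e-34 J·s) / (2 × 1.714e-11 J)
Δt_max = 3.076e-24 s = 3.076 ys

Virtual particles with higher borrowed energy exist for shorter times.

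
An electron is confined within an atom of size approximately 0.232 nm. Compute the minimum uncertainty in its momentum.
2.273 × 10^-25 kg·m/s

Using the Heisenberg uncertainty principle:
ΔxΔp ≥ ℏ/2

With Δx ≈ L = 2.320e-10 m (the confinement size):
Δp_min = ℏ/(2Δx)
Δp_min = (1.055e-34 J·s) / (2 × 2.320e-10 m)
Δp_min = 2.273e-25 kg·m/s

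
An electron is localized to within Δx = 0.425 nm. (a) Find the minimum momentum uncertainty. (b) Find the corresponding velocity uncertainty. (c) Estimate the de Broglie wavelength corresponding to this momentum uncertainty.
(a) Δp_min = 1.241 × 10^-25 kg·m/s
(b) Δv_min = 136.197 km/s
(c) λ_dB = 5.341 nm

Step-by-step:

(a) From the uncertainty principle:
Δp_min = ℏ/(2Δx) = (1.055e-34 J·s)/(2 × 4.250e-10 m) = 1.241e-25 kg·m/s

(b) The velocity uncertainty:
Δv = Δp/m = (1.241e-25 kg·m/s)/(9.109e-31 kg) = 1.362e+05 m/s = 136.197 km/s

(c) The de Broglie wavelength for this momentum:
λ = h/p = (6.626e-34 J·s)/(1.241e-25 kg·m/s) = 5.341e-09 m = 5.341 nm

Note: The de Broglie wavelength is comparable to the localization size, as expected from wave-particle duality.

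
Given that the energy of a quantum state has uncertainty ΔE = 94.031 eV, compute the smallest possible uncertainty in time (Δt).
3.500 as

Using the energy-time uncertainty principle:
ΔEΔt ≥ ℏ/2

The minimum uncertainty in time is:
Δt_min = ℏ/(2ΔE)
Δt_min = (1.055e-34 J·s) / (2 × 1.507e-17 J)
Δt_min = 3.500e-18 s = 3.500 as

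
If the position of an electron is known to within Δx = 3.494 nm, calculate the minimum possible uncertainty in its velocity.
16.567 km/s

Using the Heisenberg uncertainty principle and Δp = mΔv:
ΔxΔp ≥ ℏ/2
Δx(mΔv) ≥ ℏ/2

The minimum uncertainty in velocity is:
Δv_min = ℏ/(2mΔx)
Δv_min = (1.055e-34 J·s) / (2 × 9.109e-31 kg × 3.494e-09 m)
Δv_min = 1.657e+04 m/s = 16.567 km/s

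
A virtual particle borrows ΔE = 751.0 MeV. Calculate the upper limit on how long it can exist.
4.382 × 10^-25 s

Using the energy-time uncertainty principle:
ΔEΔt ≥ ℏ/2

For a virtual particle borrowing energy ΔE, the maximum lifetime is:
Δt_max = ℏ/(2ΔE)

Converting energy:
ΔE = 751.0 MeV = 1.203e-10 J

Δt_max = (1.055e-34 J·s) / (2 × 1.203e-10 J)
Δt_max = 4.382e-25 s = 4.382 × 10^-25 s

Virtual particles with higher borrowed energy exist for shorter times.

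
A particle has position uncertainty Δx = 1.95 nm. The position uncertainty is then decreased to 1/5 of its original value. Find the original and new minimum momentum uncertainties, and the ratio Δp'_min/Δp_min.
Original Δp_min = 2.704 × 10^-26 kg·m/s; new Δp'_min = 1.352 × 10^-25 kg·m/s; ratio Δp'_min/Δp_min = 5.

From the uncertainty principle ΔxΔp ≥ ℏ/2, the minimum momentum uncertainty is Δp_min = ℏ/(2Δx).

Original (Δx = 1.95 nm = 1.950e-09 m):
Δp_min = (1.055e-34 J·s)/(2 × 1.950e-09 m) = 2.704e-26 kg·m/s

When Δx → (1/5)Δx:
Δp'_min = ℏ/(2 × (1/5)Δx) = 5 × ℏ/(2Δx) = 5 × Δp_min
Δp'_min = 5 × 2.704e-26 kg·m/s = 1.352e-25 kg·m/s

Since Δp_min ∝ 1/Δx, when Δx is decreased to 1/5 of its original value, Δp_min increases to 5 times its original value.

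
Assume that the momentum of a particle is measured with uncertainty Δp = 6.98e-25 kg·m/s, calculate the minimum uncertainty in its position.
75.542 pm

Using the Heisenberg uncertainty principle:
ΔxΔp ≥ ℏ/2

The minimum uncertainty in position is:
Δx_min = ℏ/(2Δp)
Δx_min = (1.055e-34 J·s) / (2 × 6.980e-25 kg·m/s)
Δx_min = 7.554e-11 m = 75.542 pm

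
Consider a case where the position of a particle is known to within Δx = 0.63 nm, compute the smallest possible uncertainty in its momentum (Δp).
8.370 × 10^-26 kg·m/s

Using the Heisenberg uncertainty principle:
ΔxΔp ≥ ℏ/2

The minimum uncertainty in momentum is:
Δp_min = ℏ/(2Δx)
Δp_min = (1.055e-34 J·s) / (2 × 6.300e-10 m)
Δp_min = 8.370e-26 kg·m/s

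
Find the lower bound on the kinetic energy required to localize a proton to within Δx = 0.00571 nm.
159.104 meV

Localizing a particle requires giving it sufficient momentum uncertainty:

1. From uncertainty principle: Δp ≥ ℏ/(2Δx)
   Δp_min = (1.055e-34 J·s) / (2 × 5.710e-12 m)
   Δp_min = 9.234e-24 kg·m/s

2. This momentum uncertainty corresponds to kinetic energy:
   KE ≈ (Δp)²/(2m) = (9.234e-24)²/(2 × 1.673e-27 kg)
   KE = 2.549e-20 J = 159.104 meV

Tighter localization requires more energy.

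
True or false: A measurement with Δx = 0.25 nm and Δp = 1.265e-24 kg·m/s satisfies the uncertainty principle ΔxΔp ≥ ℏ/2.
Yes, it satisfies the uncertainty principle.

Calculate the product ΔxΔp:
ΔxΔp = (2.500e-10 m) × (1.265e-24 kg·m/s)
ΔxΔp = 3.163e-34 J·s

Compare to the minimum allowed value ℏ/2:
ℏ/2 = 5.273e-35 J·s

Since ΔxΔp = 3.163e-34 J·s ≥ 5.273e-35 J·s = ℏ/2,
the measurement satisfies the uncertainty principle.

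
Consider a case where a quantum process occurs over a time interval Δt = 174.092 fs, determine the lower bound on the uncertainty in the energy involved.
1.890 meV

Using the energy-time uncertainty principle:
ΔEΔt ≥ ℏ/2

The minimum uncertainty in energy is:
ΔE_min = ℏ/(2Δt)
ΔE_min = (1.055e-34 J·s) / (2 × 1.741e-13 s)
ΔE_min = 3.029e-22 J = 1.890 meV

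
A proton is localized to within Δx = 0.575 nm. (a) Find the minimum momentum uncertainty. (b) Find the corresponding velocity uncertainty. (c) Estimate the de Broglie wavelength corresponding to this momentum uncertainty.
(a) Δp_min = 9.170 × 10^-26 kg·m/s
(b) Δv_min = 54.825 m/s
(c) λ_dB = 7.226 nm

Step-by-step:

(a) From the uncertainty principle:
Δp_min = ℏ/(2Δx) = (1.055e-34 J·s)/(2 × 5.750e-10 m) = 9.170e-26 kg·m/s

(b) The velocity uncertainty:
Δv = Δp/m = (9.170e-26 kg·m/s)/(1.673e-27 kg) = 5.483e+01 m/s = 54.825 m/s

(c) The de Broglie wavelength for this momentum:
λ = h/p = (6.626e-34 J·s)/(9.170e-26 kg·m/s) = 7.226e-09 m = 7.226 nm

Note: The de Broglie wavelength is comparable to the localization size, as expected from wave-particle duality.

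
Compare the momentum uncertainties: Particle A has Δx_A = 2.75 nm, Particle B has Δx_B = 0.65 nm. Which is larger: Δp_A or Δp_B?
Particle B has the larger minimum momentum uncertainty, by a factor of 4.23.

For each particle, the minimum momentum uncertainty is Δp_min = ℏ/(2Δx):

Particle A: Δp_A = ℏ/(2×2.750e-09 m) = 1.917e-26 kg·m/s
Particle B: Δp_B = ℏ/(2×6.500e-10 m) = 8.112e-26 kg·m/s

Ratio: Δp_B/Δp_A = 4.23

Since Δp_min ∝ 1/Δx, the particle with smaller position uncertainty (B) has larger momentum uncertainty.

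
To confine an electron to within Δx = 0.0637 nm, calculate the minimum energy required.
2.347 eV

Localizing a particle requires giving it sufficient momentum uncertainty:

1. From uncertainty principle: Δp ≥ ℏ/(2Δx)
   Δp_min = (1.055e-34 J·s) / (2 × 6.370e-11 m)
   Δp_min = 8.278e-25 kg·m/s

2. This momentum uncertainty corresponds to kinetic energy:
   KE ≈ (Δp)²/(2m) = (8.278e-25)²/(2 × 9.109e-31 kg)
   KE = 3.761e-19 J = 2.347 eV

Tighter localization requires more energy.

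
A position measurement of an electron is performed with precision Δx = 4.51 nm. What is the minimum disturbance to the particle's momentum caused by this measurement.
1.169 × 10^-26 kg·m/s

The uncertainty principle implies that measuring position disturbs momentum:
ΔxΔp ≥ ℏ/2

When we measure position with precision Δx, we necessarily introduce a momentum uncertainty:
Δp ≥ ℏ/(2Δx)
Δp_min = (1.055e-34 J·s) / (2 × 4.510e-09 m)
Δp_min = 1.169e-26 kg·m/s

The more precisely we measure position, the greater the momentum disturbance.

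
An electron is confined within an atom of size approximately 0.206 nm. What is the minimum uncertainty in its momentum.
2.560 × 10^-25 kg·m/s

Using the Heisenberg uncertainty principle:
ΔxΔp ≥ ℏ/2

With Δx ≈ L = 2.060e-10 m (the confinement size):
Δp_min = ℏ/(2Δx)
Δp_min = (1.055e-34 J·s) / (2 × 2.060e-10 m)
Δp_min = 2.560e-25 kg·m/s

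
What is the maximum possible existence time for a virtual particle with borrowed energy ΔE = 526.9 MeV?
6.246 × 10^-25 s

Using the energy-time uncertainty principle:
ΔEΔt ≥ ℏ/2

For a virtual particle borrowing energy ΔE, the maximum lifetime is:
Δt_max = ℏ/(2ΔE)

Converting energy:
ΔE = 526.9 MeV = 8.442e-11 J

Δt_max = (1.055e-34 J·s) / (2 × 8.442e-11 J)
Δt_max = 6.246e-25 s = 6.246 × 10^-25 s

Virtual particles with higher borrowed energy exist for shorter times.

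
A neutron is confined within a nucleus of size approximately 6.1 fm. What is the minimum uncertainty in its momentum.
8.644 × 10^-21 kg·m/s

Using the Heisenberg uncertainty principle:
ΔxΔp ≥ ℏ/2

With Δx ≈ L = 6.100e-15 m (the confinement size):
Δp_min = ℏ/(2Δx)
Δp_min = (1.055e-34 J·s) / (2 × 6.100e-15 m)
Δp_min = 8.644e-21 kg·m/s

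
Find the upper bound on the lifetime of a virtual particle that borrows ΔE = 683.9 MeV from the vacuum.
4.812 × 10^-25 s

Using the energy-time uncertainty principle:
ΔEΔt ≥ ℏ/2

For a virtual particle borrowing energy ΔE, the maximum lifetime is:
Δt_max = ℏ/(2ΔE)

Converting energy:
ΔE = 683.9 MeV = 1.096e-10 J

Δt_max = (1.055e-34 J·s) / (2 × 1.096e-10 J)
Δt_max = 4.812e-25 s = 4.812 × 10^-25 s

Virtual particles with higher borrowed energy exist for shorter times.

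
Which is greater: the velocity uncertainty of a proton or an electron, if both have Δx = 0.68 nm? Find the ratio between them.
The electron has the larger minimum velocity uncertainty, by a ratio of 1836.2.

For both particles, Δp_min = ℏ/(2Δx) = 7.754e-26 kg·m/s (same for both).

The velocity uncertainty is Δv = Δp/m:
- proton: Δv = 7.754e-26 / 1.673e-27 = 4.636e+01 m/s = 46.360 m/s
- electron: Δv = 7.754e-26 / 9.109e-31 = 8.512e+04 m/s = 85.123 km/s

Ratio: 8.512e+04 / 4.636e+01 = 1836.2

The lighter particle has larger velocity uncertainty because Δv ∝ 1/m.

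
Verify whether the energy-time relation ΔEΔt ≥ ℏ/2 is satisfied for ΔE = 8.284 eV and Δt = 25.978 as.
No, it violates the uncertainty relation.

Calculate the product ΔEΔt:
ΔE = 8.284 eV = 1.327e-18 J
ΔEΔt = (1.327e-18 J) × (2.598e-17 s)
ΔEΔt = 3.448e-35 J·s

Compare to the minimum allowed value ℏ/2:
ℏ/2 = 5.273e-35 J·s

Since ΔEΔt = 3.448e-35 J·s < 5.273e-35 J·s = ℏ/2,
this violates the uncertainty relation.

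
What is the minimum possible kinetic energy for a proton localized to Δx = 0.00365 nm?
389.375 meV

Localizing a particle requires giving it sufficient momentum uncertainty:

1. From uncertainty principle: Δp ≥ ℏ/(2Δx)
   Δp_min = (1.055e-34 J·s) / (2 × 3.650e-12 m)
   Δp_min = 1.445e-23 kg·m/s

2. This momentum uncertainty corresponds to kinetic energy:
   KE ≈ (Δp)²/(2m) = (1.445e-23)²/(2 × 1.673e-27 kg)
   KE = 6.238e-20 J = 389.375 meV

Tighter localization requires more energy.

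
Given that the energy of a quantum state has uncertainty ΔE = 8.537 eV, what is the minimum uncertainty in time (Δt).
38.551 as

Using the energy-time uncertainty principle:
ΔEΔt ≥ ℏ/2

The minimum uncertainty in time is:
Δt_min = ℏ/(2ΔE)
Δt_min = (1.055e-34 J·s) / (2 × 1.368e-18 J)
Δt_min = 3.855e-17 s = 38.551 as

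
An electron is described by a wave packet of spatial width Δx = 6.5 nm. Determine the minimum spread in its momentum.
8.112 × 10^-27 kg·m/s

For a wave packet, the spatial width Δx and momentum spread Δp are related by the uncertainty principle:
ΔxΔp ≥ ℏ/2

The minimum momentum spread is:
Δp_min = ℏ/(2Δx)
Δp_min = (1.055e-34 J·s) / (2 × 6.500e-09 m)
Δp_min = 8.112e-27 kg·m/s

A wave packet cannot have both a well-defined position and well-defined momentum.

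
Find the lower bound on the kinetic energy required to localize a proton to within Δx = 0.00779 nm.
85.483 meV

Localizing a particle requires giving it sufficient momentum uncertainty:

1. From uncertainty principle: Δp ≥ ℏ/(2Δx)
   Δp_min = (1.055e-34 J·s) / (2 × 7.790e-12 m)
   Δp_min = 6.769e-24 kg·m/s

2. This momentum uncertainty corresponds to kinetic energy:
   KE ≈ (Δp)²/(2m) = (6.769e-24)²/(2 × 1.673e-27 kg)
   KE = 1.370e-20 J = 85.483 meV

Tighter localization requires more energy.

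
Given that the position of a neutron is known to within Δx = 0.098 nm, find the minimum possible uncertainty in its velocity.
321.236 m/s

Using the Heisenberg uncertainty principle and Δp = mΔv:
ΔxΔp ≥ ℏ/2
Δx(mΔv) ≥ ℏ/2

The minimum uncertainty in velocity is:
Δv_min = ℏ/(2mΔx)
Δv_min = (1.055e-34 J·s) / (2 × 1.675e-27 kg × 9.800e-11 m)
Δv_min = 3.212e+02 m/s = 321.236 m/s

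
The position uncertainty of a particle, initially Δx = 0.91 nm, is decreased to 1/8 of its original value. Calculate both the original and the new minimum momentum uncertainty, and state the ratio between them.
Original Δp_min = 5.794 × 10^-26 kg·m/s; new Δp'_min = 4.635 × 10^-25 kg·m/s; ratio Δp'_min/Δp_min = 8.

From the uncertainty principle ΔxΔp ≥ ℏ/2, the minimum momentum uncertainty is Δp_min = ℏ/(2Δx).

Original (Δx = 0.91 nm = 9.100e-10 m):
Δp_min = (1.055e-34 J·s)/(2 × 9.100e-10 m) = 5.794e-26 kg·m/s

When Δx → (1/8)Δx:
Δp'_min = ℏ/(2 × (1/8)Δx) = 8 × ℏ/(2Δx) = 8 × Δp_min
Δp'_min = 8 × 5.794e-26 kg·m/s = 4.635e-25 kg·m/s

Since Δp_min ∝ 1/Δx, when Δx is decreased to 1/8 of its original value, Δp_min increases to 8 times its original value.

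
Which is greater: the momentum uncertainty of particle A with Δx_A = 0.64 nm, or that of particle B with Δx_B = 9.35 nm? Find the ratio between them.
Particle A has the larger minimum momentum uncertainty, by a factor of 14.61.

For each particle, the minimum momentum uncertainty is Δp_min = ℏ/(2Δx):

Particle A: Δp_A = ℏ/(2×6.400e-10 m) = 8.239e-26 kg·m/s
Particle B: Δp_B = ℏ/(2×9.350e-09 m) = 5.639e-27 kg·m/s

Ratio: Δp_A/Δp_B = 14.61

Since Δp_min ∝ 1/Δx, the particle with smaller position uncertainty (A) has larger momentum uncertainty.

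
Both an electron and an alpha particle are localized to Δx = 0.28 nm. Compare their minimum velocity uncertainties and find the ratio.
The electron has the larger minimum velocity uncertainty, by a ratio of 7294.3.

For both particles, Δp_min = ℏ/(2Δx) = 1.883e-25 kg·m/s (same for both).

The velocity uncertainty is Δv = Δp/m:
- electron: Δv = 1.883e-25 / 9.109e-31 = 2.067e+05 m/s = 206.728 km/s
- alpha particle: Δv = 1.883e-25 / 6.645e-27 = 2.834e+01 m/s = 28.341 m/s

Ratio: 2.067e+05 / 2.834e+01 = 7294.3

The lighter particle has larger velocity uncertainty because Δv ∝ 1/m.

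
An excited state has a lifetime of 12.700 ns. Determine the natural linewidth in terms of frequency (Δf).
6.266 MHz

Using the energy-time uncertainty principle and E = hf:
ΔEΔt ≥ ℏ/2
hΔf·Δt ≥ ℏ/2

The minimum frequency uncertainty is:
Δf = ℏ/(2hτ) = 1/(4πτ)
Δf = 1/(4π × 1.270e-08 s)
Δf = 6.266e+06 Hz = 6.266 MHz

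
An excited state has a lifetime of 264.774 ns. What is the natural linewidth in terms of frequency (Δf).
300.549 kHz

Using the energy-time uncertainty principle and E = hf:
ΔEΔt ≥ ℏ/2
hΔf·Δt ≥ ℏ/2

The minimum frequency uncertainty is:
Δf = ℏ/(2hτ) = 1/(4πτ)
Δf = 1/(4π × 2.648e-07 s)
Δf = 3.005e+05 Hz = 300.549 kHz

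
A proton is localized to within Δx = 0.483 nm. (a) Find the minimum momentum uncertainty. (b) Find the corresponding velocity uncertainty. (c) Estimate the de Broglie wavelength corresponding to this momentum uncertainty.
(a) Δp_min = 1.092 × 10^-25 kg·m/s
(b) Δv_min = 65.268 m/s
(c) λ_dB = 6.070 nm

Step-by-step:

(a) From the uncertainty principle:
Δp_min = ℏ/(2Δx) = (1.055e-34 J·s)/(2 × 4.830e-10 m) = 1.092e-25 kg·m/s

(b) The velocity uncertainty:
Δv = Δp/m = (1.092e-25 kg·m/s)/(1.673e-27 kg) = 6.527e+01 m/s = 65.268 m/s

(c) The de Broglie wavelength for this momentum:
λ = h/p = (6.626e-34 J·s)/(1.092e-25 kg·m/s) = 6.070e-09 m = 6.070 nm

Note: The de Broglie wavelength is comparable to the localization size, as expected from wave-particle duality.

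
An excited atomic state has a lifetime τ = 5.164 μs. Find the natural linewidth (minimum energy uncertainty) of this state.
63.731 peV

Using the energy-time uncertainty principle:
ΔEΔt ≥ ℏ/2

The lifetime τ represents the time uncertainty Δt.
The natural linewidth (minimum energy uncertainty) is:

ΔE = ℏ/(2τ)
ΔE = (1.055e-34 J·s) / (2 × 5.164e-06 s)
ΔE = 1.021e-29 J = 63.731 peV

This natural linewidth limits the precision of spectroscopic measurements.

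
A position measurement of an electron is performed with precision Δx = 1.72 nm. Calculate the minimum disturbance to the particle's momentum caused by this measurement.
3.066 × 10^-26 kg·m/s

The uncertainty principle implies that measuring position disturbs momentum:
ΔxΔp ≥ ℏ/2

When we measure position with precision Δx, we necessarily introduce a momentum uncertainty:
Δp ≥ ℏ/(2Δx)
Δp_min = (1.055e-34 J·s) / (2 × 1.720e-09 m)
Δp_min = 3.066e-26 kg·m/s

The more precisely we measure position, the greater the momentum disturbance.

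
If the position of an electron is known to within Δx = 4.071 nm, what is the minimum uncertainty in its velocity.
14.219 km/s

Using the Heisenberg uncertainty principle and Δp = mΔv:
ΔxΔp ≥ ℏ/2
Δx(mΔv) ≥ ℏ/2

The minimum uncertainty in velocity is:
Δv_min = ℏ/(2mΔx)
Δv_min = (1.055e-34 J·s) / (2 × 9.109e-31 kg × 4.071e-09 m)
Δv_min = 1.422e+04 m/s = 14.219 km/s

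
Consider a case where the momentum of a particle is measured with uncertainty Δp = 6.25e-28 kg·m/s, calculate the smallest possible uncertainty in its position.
84.366 nm

Using the Heisenberg uncertainty principle:
ΔxΔp ≥ ℏ/2

The minimum uncertainty in position is:
Δx_min = ℏ/(2Δp)
Δx_min = (1.055e-34 J·s) / (2 × 6.250e-28 kg·m/s)
Δx_min = 8.437e-08 m = 84.366 nm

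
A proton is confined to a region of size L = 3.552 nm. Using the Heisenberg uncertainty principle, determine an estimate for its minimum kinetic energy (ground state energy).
411.158 neV

Using the uncertainty principle to estimate ground state energy:

1. The position uncertainty is approximately the confinement size:
   Δx ≈ L = 3.552e-09 m

2. From ΔxΔp ≥ ℏ/2, the minimum momentum uncertainty is:
   Δp ≈ ℏ/(2L) = 1.484e-26 kg·m/s

3. The kinetic energy is approximately:
   KE ≈ (Δp)²/(2m) = (1.484e-26)²/(2 × 1.673e-27 kg)
   KE ≈ 6.587e-26 J = 411.158 neV

This is an order-of-magnitude estimate of the ground state energy.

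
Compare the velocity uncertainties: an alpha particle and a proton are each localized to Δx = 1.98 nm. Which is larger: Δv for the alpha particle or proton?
The proton has the larger minimum velocity uncertainty, by a ratio of 4.0.

For both particles, Δp_min = ℏ/(2Δx) = 2.663e-26 kg·m/s (same for both).

The velocity uncertainty is Δv = Δp/m:
- alpha particle: Δv = 2.663e-26 / 6.645e-27 = 4.008e+00 m/s = 4.008 m/s
- proton: Δv = 2.663e-26 / 1.673e-27 = 1.592e+01 m/s = 15.921 m/s

Ratio: 1.592e+01 / 4.008e+00 = 4.0

The lighter particle has larger velocity uncertainty because Δv ∝ 1/m.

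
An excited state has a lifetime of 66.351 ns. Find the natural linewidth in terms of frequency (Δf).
1.199 MHz

Using the energy-time uncertainty principle and E = hf:
ΔEΔt ≥ ℏ/2
hΔf·Δt ≥ ℏ/2

The minimum frequency uncertainty is:
Δf = ℏ/(2hτ) = 1/(4πτ)
Δf = 1/(4π × 6.635e-08 s)
Δf = 1.199e+06 Hz = 1.199 MHz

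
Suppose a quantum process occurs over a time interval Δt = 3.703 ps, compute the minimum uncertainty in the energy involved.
88.876 μeV

Using the energy-time uncertainty principle:
ΔEΔt ≥ ℏ/2

The minimum uncertainty in energy is:
ΔE_min = ℏ/(2Δt)
ΔE_min = (1.055e-34 J·s) / (2 × 3.703e-12 s)
ΔE_min = 1.424e-23 J = 88.876 μeV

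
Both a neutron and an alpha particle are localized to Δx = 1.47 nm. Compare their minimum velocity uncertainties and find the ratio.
The neutron has the larger minimum velocity uncertainty, by a ratio of 4.0.

For both particles, Δp_min = ℏ/(2Δx) = 3.587e-26 kg·m/s (same for both).

The velocity uncertainty is Δv = Δp/m:
- neutron: Δv = 3.587e-26 / 1.675e-27 = 2.142e+01 m/s = 21.416 m/s
- alpha particle: Δv = 3.587e-26 / 6.645e-27 = 5.398e+00 m/s = 5.398 m/s

Ratio: 2.142e+01 / 5.398e+00 = 4.0

The lighter particle has larger velocity uncertainty because Δv ∝ 1/m.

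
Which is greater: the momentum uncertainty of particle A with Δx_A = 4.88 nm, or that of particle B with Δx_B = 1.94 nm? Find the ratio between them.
Particle B has the larger minimum momentum uncertainty, by a factor of 2.52.

For each particle, the minimum momentum uncertainty is Δp_min = ℏ/(2Δx):

Particle A: Δp_A = ℏ/(2×4.880e-09 m) = 1.081e-26 kg·m/s
Particle B: Δp_B = ℏ/(2×1.940e-09 m) = 2.718e-26 kg·m/s

Ratio: Δp_B/Δp_A = 2.52

Since Δp_min ∝ 1/Δx, the particle with smaller position uncertainty (B) has larger momentum uncertainty.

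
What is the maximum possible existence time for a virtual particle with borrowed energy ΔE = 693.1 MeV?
4.748 × 10^-25 s

Using the energy-time uncertainty principle:
ΔEΔt ≥ ℏ/2

For a virtual particle borrowing energy ΔE, the maximum lifetime is:
Δt_max = ℏ/(2ΔE)

Converting energy:
ΔE = 693.1 MeV = 1.110e-10 J

Δt_max = (1.055e-34 J·s) / (2 × 1.110e-10 J)
Δt_max = 4.748e-25 s = 4.748 × 10^-25 s

Virtual particles with higher borrowed energy exist for shorter times.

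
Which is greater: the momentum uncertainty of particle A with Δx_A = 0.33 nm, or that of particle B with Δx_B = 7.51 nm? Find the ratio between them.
Particle A has the larger minimum momentum uncertainty, by a factor of 22.76.

For each particle, the minimum momentum uncertainty is Δp_min = ℏ/(2Δx):

Particle A: Δp_A = ℏ/(2×3.300e-10 m) = 1.598e-25 kg·m/s
Particle B: Δp_B = ℏ/(2×7.510e-09 m) = 7.021e-27 kg·m/s

Ratio: Δp_A/Δp_B = 22.76

Since Δp_min ∝ 1/Δx, the particle with smaller position uncertainty (A) has larger momentum uncertainty.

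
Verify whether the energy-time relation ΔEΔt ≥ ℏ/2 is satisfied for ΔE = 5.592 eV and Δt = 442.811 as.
Yes, it satisfies the uncertainty relation.

Calculate the product ΔEΔt:
ΔE = 5.592 eV = 8.959e-19 J
ΔEΔt = (8.959e-19 J) × (4.428e-16 s)
ΔEΔt = 3.967e-34 J·s

Compare to the minimum allowed value ℏ/2:
ℏ/2 = 5.273e-35 J·s

Since ΔEΔt = 3.967e-34 J·s ≥ 5.273e-35 J·s = ℏ/2,
this satisfies the uncertainty relation.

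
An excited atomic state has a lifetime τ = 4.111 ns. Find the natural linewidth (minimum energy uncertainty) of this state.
80.055 neV

Using the energy-time uncertainty principle:
ΔEΔt ≥ ℏ/2

The lifetime τ represents the time uncertainty Δt.
The natural linewidth (minimum energy uncertainty) is:

ΔE = ℏ/(2τ)
ΔE = (1.055e-34 J·s) / (2 × 4.111e-09 s)
ΔE = 1.283e-26 J = 80.055 neV

This natural linewidth limits the precision of spectroscopic measurements.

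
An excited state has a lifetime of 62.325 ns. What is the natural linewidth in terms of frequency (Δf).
1.277 MHz

Using the energy-time uncertainty principle and E = hf:
ΔEΔt ≥ ℏ/2
hΔf·Δt ≥ ℏ/2

The minimum frequency uncertainty is:
Δf = ℏ/(2hτ) = 1/(4πτ)
Δf = 1/(4π × 6.232e-08 s)
Δf = 1.277e+06 Hz = 1.277 MHz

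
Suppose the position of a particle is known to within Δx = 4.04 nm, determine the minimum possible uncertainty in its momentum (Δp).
1.305 × 10^-26 kg·m/s

Using the Heisenberg uncertainty principle:
ΔxΔp ≥ ℏ/2

The minimum uncertainty in momentum is:
Δp_min = ℏ/(2Δx)
Δp_min = (1.055e-34 J·s) / (2 × 4.040e-09 m)
Δp_min = 1.305e-26 kg·m/s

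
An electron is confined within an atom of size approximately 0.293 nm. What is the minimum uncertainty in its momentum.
1.800 × 10^-25 kg·m/s

Using the Heisenberg uncertainty principle:
ΔxΔp ≥ ℏ/2

With Δx ≈ L = 2.930e-10 m (the confinement size):
Δp_min = ℏ/(2Δx)
Δp_min = (1.055e-34 J·s) / (2 × 2.930e-10 m)
Δp_min = 1.800e-25 kg·m/s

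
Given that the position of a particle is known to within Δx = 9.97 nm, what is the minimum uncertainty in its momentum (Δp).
5.289 × 10^-27 kg·m/s

Using the Heisenberg uncertainty principle:
ΔxΔp ≥ ℏ/2

The minimum uncertainty in momentum is:
Δp_min = ℏ/(2Δx)
Δp_min = (1.055e-34 J·s) / (2 × 9.970e-09 m)
Δp_min = 5.289e-27 kg·m/s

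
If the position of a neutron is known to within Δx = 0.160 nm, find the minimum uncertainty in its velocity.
196.757 m/s

Using the Heisenberg uncertainty principle and Δp = mΔv:
ΔxΔp ≥ ℏ/2
Δx(mΔv) ≥ ℏ/2

The minimum uncertainty in velocity is:
Δv_min = ℏ/(2mΔx)
Δv_min = (1.055e-34 J·s) / (2 × 1.675e-27 kg × 1.600e-10 m)
Δv_min = 1.968e+02 m/s = 196.757 m/s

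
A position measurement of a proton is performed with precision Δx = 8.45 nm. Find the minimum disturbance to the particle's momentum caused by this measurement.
6.240 × 10^-27 kg·m/s

The uncertainty principle implies that measuring position disturbs momentum:
ΔxΔp ≥ ℏ/2

When we measure position with precision Δx, we necessarily introduce a momentum uncertainty:
Δp ≥ ℏ/(2Δx)
Δp_min = (1.055e-34 J·s) / (2 × 8.450e-09 m)
Δp_min = 6.240e-27 kg·m/s

The more precisely we measure position, the greater the momentum disturbance.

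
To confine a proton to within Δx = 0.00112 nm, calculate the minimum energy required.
4.135 eV

Localizing a particle requires giving it sufficient momentum uncertainty:

1. From uncertainty principle: Δp ≥ ℏ/(2Δx)
   Δp_min = (1.055e-34 J·s) / (2 × 1.120e-12 m)
   Δp_min = 4.708e-23 kg·m/s

2. This momentum uncertainty corresponds to kinetic energy:
   KE ≈ (Δp)²/(2m) = (4.708e-23)²/(2 × 1.673e-27 kg)
   KE = 6.626e-19 J = 4.135 eV

Tighter localization requires more energy.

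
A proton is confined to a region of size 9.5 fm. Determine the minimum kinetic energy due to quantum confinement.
57.479 keV

Using the uncertainty principle:

1. Position uncertainty: Δx ≈ 9.500e-15 m
2. Minimum momentum uncertainty: Δp = ℏ/(2Δx) = 5.550e-21 kg·m/s
3. Minimum kinetic energy:
   KE = (Δp)²/(2m) = (5.550e-21)²/(2 × 1.673e-27 kg)
   KE = 9.209e-15 J = 57.479 keV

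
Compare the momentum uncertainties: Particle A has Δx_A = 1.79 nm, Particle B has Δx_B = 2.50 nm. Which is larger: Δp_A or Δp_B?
Particle A has the larger minimum momentum uncertainty, by a factor of 1.40.

For each particle, the minimum momentum uncertainty is Δp_min = ℏ/(2Δx):

Particle A: Δp_A = ℏ/(2×1.790e-09 m) = 2.946e-26 kg·m/s
Particle B: Δp_B = ℏ/(2×2.500e-09 m) = 2.109e-26 kg·m/s

Ratio: Δp_A/Δp_B = 1.40

Since Δp_min ∝ 1/Δx, the particle with smaller position uncertainty (A) has larger momentum uncertainty.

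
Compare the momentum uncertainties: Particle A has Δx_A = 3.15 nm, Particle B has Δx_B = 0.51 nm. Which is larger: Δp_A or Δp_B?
Particle B has the larger minimum momentum uncertainty, by a factor of 6.18.

For each particle, the minimum momentum uncertainty is Δp_min = ℏ/(2Δx):

Particle A: Δp_A = ℏ/(2×3.150e-09 m) = 1.674e-26 kg·m/s
Particle B: Δp_B = ℏ/(2×5.100e-10 m) = 1.034e-25 kg·m/s

Ratio: Δp_B/Δp_A = 6.18

Since Δp_min ∝ 1/Δx, the particle with smaller position uncertainty (B) has larger momentum uncertainty.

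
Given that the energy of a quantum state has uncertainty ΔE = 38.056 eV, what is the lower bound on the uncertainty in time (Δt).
8.648 as

Using the energy-time uncertainty principle:
ΔEΔt ≥ ℏ/2

The minimum uncertainty in time is:
Δt_min = ℏ/(2ΔE)
Δt_min = (1.055e-34 J·s) / (2 × 6.097e-18 J)
Δt_min = 8.648e-18 s = 8.648 as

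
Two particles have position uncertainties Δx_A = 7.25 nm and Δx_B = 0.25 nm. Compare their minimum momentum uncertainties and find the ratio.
Particle B has the larger minimum momentum uncertainty, by a factor of 29.00.

For each particle, the minimum momentum uncertainty is Δp_min = ℏ/(2Δx):

Particle A: Δp_A = ℏ/(2×7.250e-09 m) = 7.273e-27 kg·m/s
Particle B: Δp_B = ℏ/(2×2.500e-10 m) = 2.109e-25 kg·m/s

Ratio: Δp_B/Δp_A = 29.00

Since Δp_min ∝ 1/Δx, the particle with smaller position uncertainty (B) has larger momentum uncertainty.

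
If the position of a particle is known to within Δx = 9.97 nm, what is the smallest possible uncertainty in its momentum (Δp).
5.289 × 10^-27 kg·m/s

Using the Heisenberg uncertainty principle:
ΔxΔp ≥ ℏ/2

The minimum uncertainty in momentum is:
Δp_min = ℏ/(2Δx)
Δp_min = (1.055e-34 J·s) / (2 × 9.970e-09 m)
Δp_min = 5.289e-27 kg·m/s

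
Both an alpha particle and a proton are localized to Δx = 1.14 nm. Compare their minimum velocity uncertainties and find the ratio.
The proton has the larger minimum velocity uncertainty, by a ratio of 4.0.

For both particles, Δp_min = ℏ/(2Δx) = 4.625e-26 kg·m/s (same for both).

The velocity uncertainty is Δv = Δp/m:
- alpha particle: Δv = 4.625e-26 / 6.645e-27 = 6.961e+00 m/s = 6.961 m/s
- proton: Δv = 4.625e-26 / 1.673e-27 = 2.765e+01 m/s = 27.653 m/s

Ratio: 2.765e+01 / 6.961e+00 = 4.0

The lighter particle has larger velocity uncertainty because Δv ∝ 1/m.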